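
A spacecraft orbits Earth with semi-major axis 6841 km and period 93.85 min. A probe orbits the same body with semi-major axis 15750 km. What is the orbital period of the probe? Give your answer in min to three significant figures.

T₂ ≈ 328 min

Kepler's third law: T² ∝ a³, so T₂ = T₁ (a₂/a₁)^(3/2).
a₂/a₁ = 2.302, (a₂/a₁)^(3/2) = 3.493.
T₂ = 93.85 × 3.493 = 327.9 min.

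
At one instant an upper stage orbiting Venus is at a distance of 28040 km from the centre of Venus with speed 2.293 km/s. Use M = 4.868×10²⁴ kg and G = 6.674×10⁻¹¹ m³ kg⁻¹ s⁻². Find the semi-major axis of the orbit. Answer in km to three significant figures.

μ = GM = 6.674×10⁻¹¹ × 4.868×10²⁴ = 3.249×10¹⁴ m³/s².
r = 2.804×10⁷ m.
Vis-viva rearranged: 1/a = 2/r − v²/μ = 7.133×10⁻⁸ − 1.618×10⁻⁸ = 5.514×10⁻⁸ m⁻¹.
a = 1.813×10⁷ m = 18135 km.

a ≈ 18100 km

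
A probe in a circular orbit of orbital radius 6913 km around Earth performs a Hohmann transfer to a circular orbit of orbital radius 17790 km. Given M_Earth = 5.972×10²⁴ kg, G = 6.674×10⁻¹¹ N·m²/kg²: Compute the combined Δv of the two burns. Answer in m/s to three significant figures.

Δv_total ≈ 2710 m/s

μ = GM = 6.674×10⁻¹¹ × 5.972×10²⁴ = 3.986×10¹⁴ m³/s².
r₁ = 6913 km = 6.913×10⁶ m.
r₂ = 17790 km = 1.779×10⁷ m.
Transfer ellipse a_t = (r₁ + r₂)/2 = 1.235×10⁷ m.
At r₁: circular v_c1 = √(μ/r₁) = 7593 m/s; transfer-perigee v_p = √[μ(2/r₁ − 1/a_t)] = 9113 m/s.
Δv₁ = v_p − v_c1 = 1520 m/s.
At r₂: circular v_c2 = √(μ/r₂) = 4733 m/s; transfer-apogee v_a = √[μ(2/r₂ − 1/a_t)] = 3541 m/s.
Δv₂ = v_c2 − v_a = 1192 m/s.
Total Δv = Δv₁ + Δv₂ = 2712 m/s.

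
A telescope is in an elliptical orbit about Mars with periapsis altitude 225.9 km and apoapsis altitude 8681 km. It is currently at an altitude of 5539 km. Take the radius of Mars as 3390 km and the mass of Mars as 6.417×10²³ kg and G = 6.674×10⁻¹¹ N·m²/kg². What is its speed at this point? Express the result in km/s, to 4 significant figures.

μ = GM = 6.674×10⁻¹¹ × 6.417×10²³ = 4.283×10¹³ m³/s².
r_p = 3390 + 225.9 = 3615.9 km = 3.6159×10⁶ m.
r_a = 3390 + 8681 = 12071 km = 1.2071×10⁷ m.
r = 3390 + 5539 = 8929.0 km = 8.929×10⁶ m.
Semi-major axis a = (r_p + r_a)/2 = 7843.4 km = 7.843×10⁶ m.
Vis-viva: v² = μ(2/r − 1/a) = 4.283×10¹³ × (2.240×10⁻⁷ − 1.275×10⁻⁷) = 4.133×10⁶ m²/s².
v = 2033 m/s = 2.033 km/s.

v ≈ 2.033 km/s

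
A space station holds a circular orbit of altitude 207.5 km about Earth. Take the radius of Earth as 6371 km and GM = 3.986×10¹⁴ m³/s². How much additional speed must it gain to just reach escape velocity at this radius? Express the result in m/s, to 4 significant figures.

Δv ≈ 3224 m/s

r = 6371 + 207.5 = 6578.5 km = 6.5785×10⁶ m.
Circular speed v_c = √(μ/r) = 7784 m/s.
Escape speed v_esc = √(2μ/r) = √2 × v_c = 11010 m/s.
Δv = v_esc − v_c = 3224 m/s.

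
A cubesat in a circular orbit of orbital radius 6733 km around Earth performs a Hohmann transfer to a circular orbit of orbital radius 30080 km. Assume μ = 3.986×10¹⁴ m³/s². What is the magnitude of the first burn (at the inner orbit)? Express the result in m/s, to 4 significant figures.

Δv ≈ 2142 m/s

r₁ = 6733 km = 6.733×10⁶ m.
r₂ = 30080 km = 3.008×10⁷ m.
Transfer ellipse a_t = (r₁ + r₂)/2 = 1.841×10⁷ m.
At r₁: circular v_c1 = √(μ/r₁) = 7694 m/s; transfer-perigee v_p = √[μ(2/r₁ − 1/a_t)] = 9836 m/s.
Δv₁ = v_p − v_c1 = 2142 m/s.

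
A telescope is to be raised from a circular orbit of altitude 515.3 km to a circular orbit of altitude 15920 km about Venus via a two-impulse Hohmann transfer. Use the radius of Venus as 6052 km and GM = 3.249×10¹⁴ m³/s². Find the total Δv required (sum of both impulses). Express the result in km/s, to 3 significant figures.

r₁ = 6052 + 515.3 = 6567.3 km = 6.5673×10⁶ m.
r₂ = 6052 + 15920 = 21972 km = 2.1972×10⁷ m.
Transfer ellipse a_t = (r₁ + r₂)/2 = 1.427×10⁷ m.
At r₁: circular v_c1 = √(μ/r₁) = 7034 m/s; transfer-periapsis v_p = √[μ(2/r₁ − 1/a_t)] = 8728 m/s.
Δv₁ = v_p − v_c1 = 1694 m/s.
At r₂: circular v_c2 = √(μ/r₂) = 3845 m/s; transfer-apoapsis v_a = √[μ(2/r₂ − 1/a_t)] = 2609 m/s.
Δv₂ = v_c2 − v_a = 1237 m/s.
Total Δv = Δv₁ + Δv₂ = 2931 m/s = 2.931 km/s.

Δv_total ≈ 2.93 km/s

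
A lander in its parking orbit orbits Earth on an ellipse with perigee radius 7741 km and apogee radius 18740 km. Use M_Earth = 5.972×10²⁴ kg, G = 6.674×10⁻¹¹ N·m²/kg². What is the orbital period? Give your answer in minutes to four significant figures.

T ≈ 252.7 minutes

μ = GM = 6.674×10⁻¹¹ × 5.972×10²⁴ = 3.986×10¹⁴ m³/s².
Semi-major axis a = (r_p + r_a)/2 = (7741.0 + 18740)/2 = 13240 km = 1.324×10⁷ m.
By Kepler's third law T = 2π√(a³/μ) = 2π × 2.413×10³ = 1.516×10⁴ s.
= 252.7 minutes.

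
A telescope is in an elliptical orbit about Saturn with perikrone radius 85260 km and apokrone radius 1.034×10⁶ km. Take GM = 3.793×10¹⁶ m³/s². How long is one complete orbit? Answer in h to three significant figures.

T ≈ 119 h

Semi-major axis a = (r_p + r_a)/2 = (85260 + 1.0340×10⁶)/2 = 5.5963×10⁵ km = 5.596×10⁸ m.
By Kepler's third law T = 2π√(a³/μ) = 2π × 6.798×10⁴ = 4.271×10⁵ s.
= 118.6 h.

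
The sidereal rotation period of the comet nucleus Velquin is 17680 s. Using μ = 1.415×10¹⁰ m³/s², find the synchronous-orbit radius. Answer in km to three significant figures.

A synchronous orbit has period T, so by Kepler's third law a = (μT²/4π²)^(1/3).
μT²/4π² = 1.415×10¹⁰ × (1.768×10⁴)² / 39.48 = 1.120×10¹⁷ m³.
a = 4.821×10⁵ m = 482.08 km.

r_sync ≈ 482 km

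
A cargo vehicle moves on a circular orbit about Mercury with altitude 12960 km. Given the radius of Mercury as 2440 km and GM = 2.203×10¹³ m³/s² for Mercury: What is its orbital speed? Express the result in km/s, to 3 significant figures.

r = 2440 + 12960 = 15400 km = 1.5400×10⁷ m.
For a circular orbit v = √(μ/r) = √(2.203×10¹³ / 1.540×10⁷) = √(1.431×10⁶) = 1196 m/s.
That is 1.196 km/s.

v ≈ 1.20 km/s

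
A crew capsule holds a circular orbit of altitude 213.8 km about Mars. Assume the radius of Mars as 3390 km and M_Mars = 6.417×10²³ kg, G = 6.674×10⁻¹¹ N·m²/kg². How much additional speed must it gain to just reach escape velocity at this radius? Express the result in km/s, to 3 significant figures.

Δv ≈ 1.43 km/s

μ = GM = 6.674×10⁻¹¹ × 6.417×10²³ = 4.283×10¹³ m³/s².
r = 3390 + 213.8 = 3603.8 km = 3.6038×10⁶ m.
Circular speed v_c = √(μ/r) = 3447 m/s.
Escape speed v_esc = √(2μ/r) = √2 × v_c = 4875 m/s.
Δv = v_esc − v_c = 1428 m/s = 1.428 km/s.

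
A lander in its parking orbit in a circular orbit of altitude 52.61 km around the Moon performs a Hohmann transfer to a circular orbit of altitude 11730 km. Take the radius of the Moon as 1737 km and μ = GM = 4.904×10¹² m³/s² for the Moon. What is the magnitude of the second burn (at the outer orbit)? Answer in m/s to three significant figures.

Δv ≈ 311 m/s

r₁ = 1737 + 52.61 = 1789.6 km = 1.7896×10⁶ m.
r₂ = 1737 + 11730 = 13467 km = 1.3467×10⁷ m.
Transfer ellipse a_t = (r₁ + r₂)/2 = 7.628×10⁶ m.
At r₁: circular v_c1 = √(μ/r₁) = 1655 m/s; transfer-perilune v_p = √[μ(2/r₁ − 1/a_t)] = 2199 m/s.
At r₂: circular v_c2 = √(μ/r₂) = 603.4 m/s; transfer-apolune v_a = √[μ(2/r₂ − 1/a_t)] = 292.3 m/s.
Δv₂ = v_c2 − v_a = 311.2 m/s.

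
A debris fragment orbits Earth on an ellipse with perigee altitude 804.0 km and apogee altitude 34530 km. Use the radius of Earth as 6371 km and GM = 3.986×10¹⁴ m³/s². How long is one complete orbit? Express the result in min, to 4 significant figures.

r_p = 6371 + 804.0 = 7175.0 km = 7.1750×10⁶ m.
r_a = 6371 + 34530 = 40901 km = 4.0901×10⁷ m.
Semi-major axis a = (r_p + r_a)/2 = (7175.0 + 40901)/2 = 24038 km = 2.404×10⁷ m.
By Kepler's third law T = 2π√(a³/μ) = 2π × 5.903×10³ = 3.709×10⁴ s.
= 618.2 min.

T ≈ 618.2 min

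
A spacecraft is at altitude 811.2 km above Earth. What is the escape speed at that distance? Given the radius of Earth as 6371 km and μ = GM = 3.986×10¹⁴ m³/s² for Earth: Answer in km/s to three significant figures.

v_esc ≈ 10.5 km/s

r = 6371 + 811.2 = 7182.2 km = 7.1822×10⁶ m.
Escape speed v_esc = √(2μ/r) = √(2 × 3.986×10¹⁴ / 7.182×10⁶) = √(1.110×10⁸) = 10540 m/s.
= 10.54 km/s.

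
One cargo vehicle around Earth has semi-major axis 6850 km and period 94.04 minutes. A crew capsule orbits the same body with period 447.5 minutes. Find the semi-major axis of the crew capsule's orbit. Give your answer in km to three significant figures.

Kepler's third law: a³ ∝ T², so a₂ = a₁ (T₂/T₁)^(2/3).
T₂/T₁ = 4.759, (T₂/T₁)^(2/3) = 2.829.
a₂ = 6850 × 2.829 = 19380 km.

a₂ ≈ 19400 km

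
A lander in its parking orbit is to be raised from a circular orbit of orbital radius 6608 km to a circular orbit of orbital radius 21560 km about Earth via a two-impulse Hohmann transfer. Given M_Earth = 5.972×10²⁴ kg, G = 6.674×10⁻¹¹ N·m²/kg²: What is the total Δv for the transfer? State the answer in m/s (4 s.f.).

Δv_total ≈ 3197 m/s

μ = GM = 6.674×10⁻¹¹ × 5.972×10²⁴ = 3.986×10¹⁴ m³/s².
r₁ = 6608 km = 6.608×10⁶ m.
r₂ = 21560 km = 2.156×10⁷ m.
Transfer ellipse a_t = (r₁ + r₂)/2 = 1.408×10⁷ m.
At r₁: circular v_c1 = √(μ/r₁) = 7766 m/s; transfer-perigee v_p = √[μ(2/r₁ − 1/a_t)] = 9609 m/s.
Δv₁ = v_p − v_c1 = 1843 m/s.
At r₂: circular v_c2 = √(μ/r₂) = 4300 m/s; transfer-apogee v_a = √[μ(2/r₂ − 1/a_t)] = 2945 m/s.
Δv₂ = v_c2 − v_a = 1355 m/s.
Total Δv = Δv₁ + Δv₂ = 3197 m/s.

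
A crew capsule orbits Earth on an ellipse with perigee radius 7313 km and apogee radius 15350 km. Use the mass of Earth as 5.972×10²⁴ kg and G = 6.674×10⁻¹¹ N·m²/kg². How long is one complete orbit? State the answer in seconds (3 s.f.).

μ = GM = 6.674×10⁻¹¹ × 5.972×10²⁴ = 3.986×10¹⁴ m³/s².
Semi-major axis a = (r_p + r_a)/2 = (7313.0 + 15350)/2 = 11332 km = 1.133×10⁷ m.
By Kepler's third law T = 2π√(a³/μ) = 2π × 1.911×10³ = 1.200×10⁴ s.

T ≈ 12000 seconds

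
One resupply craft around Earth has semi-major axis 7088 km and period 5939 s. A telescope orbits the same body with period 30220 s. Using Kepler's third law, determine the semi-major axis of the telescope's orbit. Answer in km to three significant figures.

Kepler's third law: a³ ∝ T², so a₂ = a₁ (T₂/T₁)^(2/3).
T₂/T₁ = 5.088, (T₂/T₁)^(2/3) = 2.958.
a₂ = 7088 × 2.958 = 20970 km.

a₂ ≈ 21000 km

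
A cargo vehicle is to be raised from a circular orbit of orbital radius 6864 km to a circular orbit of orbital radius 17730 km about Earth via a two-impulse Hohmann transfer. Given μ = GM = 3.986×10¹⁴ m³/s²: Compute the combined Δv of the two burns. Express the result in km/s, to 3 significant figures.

Δv_total ≈ 2.73 km/s

r₁ = 6864 km = 6.864×10⁶ m.
r₂ = 17730 km = 1.773×10⁷ m.
Transfer ellipse a_t = (r₁ + r₂)/2 = 1.230×10⁷ m.
At r₁: circular v_c1 = √(μ/r₁) = 7620 m/s; transfer-perigee v_p = √[μ(2/r₁ − 1/a_t)] = 9150 m/s.
Δv₁ = v_p − v_c1 = 1530 m/s.
At r₂: circular v_c2 = √(μ/r₂) = 4741 m/s; transfer-apogee v_a = √[μ(2/r₂ − 1/a_t)] = 3542 m/s.
Δv₂ = v_c2 − v_a = 1199 m/s.
Total Δv = Δv₁ + Δv₂ = 2729 m/s = 2.729 km/s.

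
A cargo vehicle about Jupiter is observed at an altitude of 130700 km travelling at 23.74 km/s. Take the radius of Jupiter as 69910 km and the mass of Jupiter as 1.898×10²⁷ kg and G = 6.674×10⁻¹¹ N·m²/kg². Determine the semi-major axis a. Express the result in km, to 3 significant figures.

a ≈ 1.81×10⁵ km

μ = GM = 6.674×10⁻¹¹ × 1.898×10²⁷ = 1.267×10¹⁷ m³/s².
r = 69910 + 130700 = 2.0061×10⁵ km = 2.006×10⁸ m.
Vis-viva rearranged: 1/a = 2/r − v²/μ = 9.970×10⁻⁹ − 4.449×10⁻⁹ = 5.520×10⁻⁹ m⁻¹.
a = 1.811×10⁸ m = 1.8115×10⁵ km.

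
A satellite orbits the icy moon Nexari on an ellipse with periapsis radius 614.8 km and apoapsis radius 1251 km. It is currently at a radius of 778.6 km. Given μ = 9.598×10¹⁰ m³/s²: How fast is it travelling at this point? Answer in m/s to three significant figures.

Semi-major axis a = (r_p + r_a)/2 = 932.90 km = 9.329×10⁵ m.
Vis-viva: v² = μ(2/r − 1/a) = 9.598×10¹⁰ × (2.569×10⁻⁶ − 1.072×10⁻⁶) = 1.437×10⁵ m²/s².
v = 379.0 m/s.

v ≈ 379 m/s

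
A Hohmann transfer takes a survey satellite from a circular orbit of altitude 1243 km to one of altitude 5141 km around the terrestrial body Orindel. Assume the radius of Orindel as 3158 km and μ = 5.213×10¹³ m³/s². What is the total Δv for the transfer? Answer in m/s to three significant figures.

r₁ = 3158 + 1243 = 4401.0 km = 4.4010×10⁶ m.
r₂ = 3158 + 5141 = 8299.0 km = 8.2990×10⁶ m.
Transfer ellipse a_t = (r₁ + r₂)/2 = 6.350×10⁶ m.
At r₁: circular v_c1 = √(μ/r₁) = 3442 m/s; transfer-periapsis v_p = √[μ(2/r₁ − 1/a_t)] = 3935 m/s.
Δv₁ = v_p − v_c1 = 492.9 m/s.
At r₂: circular v_c2 = √(μ/r₂) = 2506 m/s; transfer-apoapsis v_a = √[μ(2/r₂ − 1/a_t)] = 2087 m/s.
Δv₂ = v_c2 − v_a = 419.8 m/s.
Total Δv = Δv₁ + Δv₂ = 912.7 m/s.

Δv_total ≈ 913 m/s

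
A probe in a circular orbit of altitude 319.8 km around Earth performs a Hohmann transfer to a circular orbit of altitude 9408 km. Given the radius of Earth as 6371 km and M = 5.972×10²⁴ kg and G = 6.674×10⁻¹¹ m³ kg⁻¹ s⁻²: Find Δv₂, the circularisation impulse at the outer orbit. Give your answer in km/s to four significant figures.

μ = GM = 6.674×10⁻¹¹ × 5.972×10²⁴ = 3.986×10¹⁴ m³/s².
r₁ = 6371 + 319.8 = 6690.8 km = 6.6908×10⁶ m.
r₂ = 6371 + 9408 = 15779 km = 1.5779×10⁷ m.
Transfer ellipse a_t = (r₁ + r₂)/2 = 1.123×10⁷ m.
At r₁: circular v_c1 = √(μ/r₁) = 7718 m/s; transfer-perigee v_p = √[μ(2/r₁ − 1/a_t)] = 9147 m/s.
At r₂: circular v_c2 = √(μ/r₂) = 5026 m/s; transfer-apogee v_a = √[μ(2/r₂ − 1/a_t)] = 3879 m/s.
Δv₂ = v_c2 − v_a = 1147 m/s.
= 1.147 km/s.

Δv ≈ 1.147 km/s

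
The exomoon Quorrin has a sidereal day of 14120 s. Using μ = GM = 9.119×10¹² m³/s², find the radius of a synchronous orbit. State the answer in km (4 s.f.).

r_sync ≈ 3584 km

A synchronous orbit has period T, so by Kepler's third law a = (μT²/4π²)^(1/3).
μT²/4π² = 9.119×10¹² × (1.412×10⁴)² / 39.48 = 4.605×10¹⁹ m³.
a = 3.584×10⁶ m = 3584.4 km.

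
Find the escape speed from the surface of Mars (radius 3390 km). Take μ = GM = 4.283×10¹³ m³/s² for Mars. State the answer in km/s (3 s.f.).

v_esc ≈ 5.03 km/s

r = R = 3.390×10⁶ m.
Escape speed v_esc = √(2μ/r) = √(2 × 4.283×10¹³ / 3.390×10⁶) = √(2.527×10⁷) = 5027 m/s.
= 5.027 km/s.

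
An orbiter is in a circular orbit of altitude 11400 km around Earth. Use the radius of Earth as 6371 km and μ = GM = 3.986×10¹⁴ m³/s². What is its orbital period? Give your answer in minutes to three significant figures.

r = 6371 + 11400 = 17771 km = 1.7771×10⁷ m.
Kepler's third law: T = 2π√(r³/μ) = 2π√((1.777×10⁷)³ / 3.986×10¹⁴).
r³/μ = 1.408×10⁷ s², so T = 2π × 3.752×10³ = 2.358×10⁴ s.
Converting: 2.358×10⁴ s ÷ 60.00 = 392.9 minutes.

T ≈ 393 minutes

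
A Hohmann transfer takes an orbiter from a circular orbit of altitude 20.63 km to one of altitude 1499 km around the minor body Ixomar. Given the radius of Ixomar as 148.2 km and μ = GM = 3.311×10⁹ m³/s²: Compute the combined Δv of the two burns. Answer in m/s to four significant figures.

Δv_total ≈ 74.08 m/s

r₁ = 148.2 + 20.63 = 168.83 km = 1.6883×10⁵ m.
r₂ = 148.2 + 1499 = 1647.2 km = 1.6472×10⁶ m.
Transfer ellipse a_t = (r₁ + r₂)/2 = 9.080×10⁵ m.
At r₁: circular v_c1 = √(μ/r₁) = 140.0 m/s; transfer-periapsis v_p = √[μ(2/r₁ − 1/a_t)] = 188.6 m/s.
Δv₁ = v_p − v_c1 = 48.58 m/s.
At r₂: circular v_c2 = √(μ/r₂) = 44.83 m/s; transfer-apoapsis v_a = √[μ(2/r₂ − 1/a_t)] = 19.33 m/s.
Δv₂ = v_c2 − v_a = 25.50 m/s.
Total Δv = Δv₁ + Δv₂ = 74.08 m/s.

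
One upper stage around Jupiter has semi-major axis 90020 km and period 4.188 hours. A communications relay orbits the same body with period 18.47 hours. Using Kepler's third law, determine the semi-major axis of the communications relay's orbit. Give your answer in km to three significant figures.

Kepler's third law: a³ ∝ T², so a₂ = a₁ (T₂/T₁)^(2/3).
T₂/T₁ = 4.410, (T₂/T₁)^(2/3) = 2.689.
a₂ = 90020 × 2.689 = 2.421×10⁵ km.

a₂ ≈ 2.42×10⁵ km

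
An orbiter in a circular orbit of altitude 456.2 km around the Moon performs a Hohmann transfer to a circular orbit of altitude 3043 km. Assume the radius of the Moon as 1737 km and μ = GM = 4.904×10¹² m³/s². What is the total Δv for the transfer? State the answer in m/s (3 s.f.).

Δv_total ≈ 465 m/s

r₁ = 1737 + 456.2 = 2193.2 km = 2.1932×10⁶ m.
r₂ = 1737 + 3043 = 4780.0 km = 4.7800×10⁶ m.
Transfer ellipse a_t = (r₁ + r₂)/2 = 3.487×10⁶ m.
At r₁: circular v_c1 = √(μ/r₁) = 1495 m/s; transfer-perilune v_p = √[μ(2/r₁ − 1/a_t)] = 1751 m/s.
Δv₁ = v_p − v_c1 = 255.5 m/s.
At r₂: circular v_c2 = √(μ/r₂) = 1013 m/s; transfer-apolune v_a = √[μ(2/r₂ − 1/a_t)] = 803.3 m/s.
Δv₂ = v_c2 − v_a = 209.5 m/s.
Total Δv = Δv₁ + Δv₂ = 465.1 m/s.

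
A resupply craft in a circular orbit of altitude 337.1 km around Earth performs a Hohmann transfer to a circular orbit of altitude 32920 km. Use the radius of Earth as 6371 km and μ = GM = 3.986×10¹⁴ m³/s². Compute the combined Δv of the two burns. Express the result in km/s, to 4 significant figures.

Δv_total ≈ 3.832 km/s

r₁ = 6371 + 337.1 = 6708.1 km = 6.7081×10⁶ m.
r₂ = 6371 + 32920 = 39291 km = 3.9291×10⁷ m.
Transfer ellipse a_t = (r₁ + r₂)/2 = 2.300×10⁷ m.
At r₁: circular v_c1 = √(μ/r₁) = 7708 m/s; transfer-perigee v_p = √[μ(2/r₁ − 1/a_t)] = 10080 m/s.
Δv₁ = v_p − v_c1 = 2367 m/s.
At r₂: circular v_c2 = √(μ/r₂) = 3185 m/s; transfer-apogee v_a = √[μ(2/r₂ − 1/a_t)] = 1720 m/s.
Δv₂ = v_c2 − v_a = 1465 m/s.
Total Δv = Δv₁ + Δv₂ = 3832 m/s = 3.832 km/s.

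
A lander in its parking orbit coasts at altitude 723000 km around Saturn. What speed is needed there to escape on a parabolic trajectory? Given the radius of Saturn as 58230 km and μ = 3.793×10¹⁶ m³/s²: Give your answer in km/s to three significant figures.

v_esc ≈ 9.85 km/s

r = 58230 + 723000 = 781230 km = 7.8123×10⁸ m.
Escape speed v_esc = √(2μ/r) = √(2 × 3.793×10¹⁶ / 7.812×10⁸) = √(9.710×10⁷) = 9854 m/s.
= 9.854 km/s.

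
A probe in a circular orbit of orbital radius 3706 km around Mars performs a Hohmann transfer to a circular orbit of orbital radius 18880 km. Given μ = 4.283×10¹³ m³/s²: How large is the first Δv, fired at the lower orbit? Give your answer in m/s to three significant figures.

Δv ≈ 996 m/s

r₁ = 3706 km = 3.706×10⁶ m.
r₂ = 18880 km = 1.888×10⁷ m.
Transfer ellipse a_t = (r₁ + r₂)/2 = 1.129×10⁷ m.
At r₁: circular v_c1 = √(μ/r₁) = 3400 m/s; transfer-periapsis v_p = √[μ(2/r₁ − 1/a_t)] = 4396 m/s.
Δv₁ = v_p − v_c1 = 996.0 m/s.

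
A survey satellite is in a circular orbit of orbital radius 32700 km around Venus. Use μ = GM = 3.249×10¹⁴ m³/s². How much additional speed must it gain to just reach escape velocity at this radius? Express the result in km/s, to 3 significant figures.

r = 32700 km = 3.270×10⁷ m.
Circular speed v_c = √(μ/r) = 3152 m/s.
Escape speed v_esc = √(2μ/r) = √2 × v_c = 4458 m/s.
Δv = v_esc − v_c = 1306 m/s = 1.306 km/s.

Δv ≈ 1.31 km/s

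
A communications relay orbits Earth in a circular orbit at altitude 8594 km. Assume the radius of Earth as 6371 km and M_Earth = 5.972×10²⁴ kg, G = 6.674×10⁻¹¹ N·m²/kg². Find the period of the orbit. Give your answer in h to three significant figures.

T ≈ 5.06 h

μ = GM = 6.674×10⁻¹¹ × 5.972×10²⁴ = 3.986×10¹⁴ m³/s².
r = 6371 + 8594 = 14965 km = 1.4965×10⁷ m.
Kepler's third law: T = 2π√(r³/μ) = 2π√((1.496×10⁷)³ / 3.986×10¹⁴).
r³/μ = 8.409×10⁶ s², so T = 2π × 2.900×10³ = 1.822×10⁴ s.
Converting: 1.822×10⁴ s ÷ 3600 = 5.061 h.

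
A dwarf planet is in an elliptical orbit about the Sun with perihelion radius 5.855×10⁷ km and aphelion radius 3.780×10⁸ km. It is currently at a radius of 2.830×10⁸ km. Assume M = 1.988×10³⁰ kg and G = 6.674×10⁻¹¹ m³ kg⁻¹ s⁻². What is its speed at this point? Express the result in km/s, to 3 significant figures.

μ = GM = 6.674×10⁻¹¹ × 1.988×10³⁰ = 1.327×10²⁰ m³/s².
Semi-major axis a = (r_p + r_a)/2 = 2.1828×10⁸ km = 2.183×10¹¹ m.
Vis-viva: v² = μ(2/r − 1/a) = 1.327×10²⁰ × (7.067×10⁻¹² − 4.581×10⁻¹²) = 3.298×10⁸ m²/s².
v = 18160 m/s = 18.16 km/s.

v ≈ 18.2 km/s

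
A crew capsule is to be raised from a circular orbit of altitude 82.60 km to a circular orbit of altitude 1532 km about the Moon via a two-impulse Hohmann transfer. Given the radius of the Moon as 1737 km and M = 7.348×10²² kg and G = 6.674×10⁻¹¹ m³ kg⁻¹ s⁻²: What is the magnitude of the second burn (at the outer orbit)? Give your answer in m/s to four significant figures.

μ = GM = 6.674×10⁻¹¹ × 7.348×10²² = 4.904×10¹² m³/s².
r₁ = 1737 + 82.60 = 1819.6 km = 1.8196×10⁶ m.
r₂ = 1737 + 1532 = 3269.0 km = 3.2690×10⁶ m.
Transfer ellipse a_t = (r₁ + r₂)/2 = 2.544×10⁶ m.
At r₁: circular v_c1 = √(μ/r₁) = 1642 m/s; transfer-perilune v_p = √[μ(2/r₁ − 1/a_t)] = 1861 m/s.
At r₂: circular v_c2 = √(μ/r₂) = 1225 m/s; transfer-apolune v_a = √[μ(2/r₂ − 1/a_t)] = 1036 m/s.
Δv₂ = v_c2 − v_a = 189.0 m/s.

Δv ≈ 189.0 m/s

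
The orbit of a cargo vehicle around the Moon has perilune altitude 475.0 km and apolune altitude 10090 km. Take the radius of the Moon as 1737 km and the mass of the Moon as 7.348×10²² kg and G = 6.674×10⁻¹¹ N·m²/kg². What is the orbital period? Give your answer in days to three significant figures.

μ = GM = 6.674×10⁻¹¹ × 7.348×10²² = 4.904×10¹² m³/s².
r_p = 1737 + 475.0 = 2212.0 km = 2.2120×10⁶ m.
r_a = 1737 + 10090 = 11827 km = 1.1827×10⁷ m.
Semi-major axis a = (r_p + r_a)/2 = (2212.0 + 11827)/2 = 7019.5 km = 7.020×10⁶ m.
By Kepler's third law T = 2π√(a³/μ) = 2π × 8.398×10³ = 5.277×10⁴ s.
= 0.6107 days.

T ≈ 0.611 days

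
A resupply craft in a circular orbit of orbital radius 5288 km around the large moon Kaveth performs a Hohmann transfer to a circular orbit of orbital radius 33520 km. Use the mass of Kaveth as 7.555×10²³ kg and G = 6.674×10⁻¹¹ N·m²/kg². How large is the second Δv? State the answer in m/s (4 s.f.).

Δv ≈ 586.2 m/s

μ = GM = 6.674×10⁻¹¹ × 7.555×10²³ = 5.042×10¹³ m³/s².
r₁ = 5288 km = 5.288×10⁶ m.
r₂ = 33520 km = 3.352×10⁷ m.
Transfer ellipse a_t = (r₁ + r₂)/2 = 1.940×10⁷ m.
At r₁: circular v_c1 = √(μ/r₁) = 3088 m/s; transfer-periapsis v_p = √[μ(2/r₁ − 1/a_t)] = 4059 m/s.
At r₂: circular v_c2 = √(μ/r₂) = 1226 m/s; transfer-apoapsis v_a = √[μ(2/r₂ − 1/a_t)] = 640.3 m/s.
Δv₂ = v_c2 − v_a = 586.2 m/s.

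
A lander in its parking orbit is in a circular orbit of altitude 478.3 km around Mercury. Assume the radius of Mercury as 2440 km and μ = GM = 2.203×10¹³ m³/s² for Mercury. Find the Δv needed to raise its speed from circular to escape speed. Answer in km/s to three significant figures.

r = 2440 + 478.3 = 2918.3 km = 2.9183×10⁶ m.
Circular speed v_c = √(μ/r) = 2748 m/s.
Escape speed v_esc = √(2μ/r) = √2 × v_c = 3886 m/s.
Δv = v_esc − v_c = 1138 m/s = 1.138 km/s.

Δv ≈ 1.14 km/s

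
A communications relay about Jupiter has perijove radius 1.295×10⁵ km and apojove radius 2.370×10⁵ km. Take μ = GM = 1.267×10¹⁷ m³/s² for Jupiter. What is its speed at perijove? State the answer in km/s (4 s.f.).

v ≈ 35.57 km/s

Semi-major axis a = (r_p + r_a)/2 = 1.8325×10⁵ km = 1.832×10⁸ m.
Vis-viva: v² = μ(2/r − 1/a) = 1.267×10¹⁷ × (1.544×10⁻⁸ − 5.457×10⁻⁹) = 1.265×10⁹ m²/s².
v = 35570 m/s = 35.57 km/s.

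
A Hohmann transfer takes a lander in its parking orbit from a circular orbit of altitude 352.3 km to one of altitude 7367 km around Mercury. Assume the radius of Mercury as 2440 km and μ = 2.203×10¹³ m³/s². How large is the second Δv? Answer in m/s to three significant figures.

r₁ = 2440 + 352.3 = 2792.3 km = 2.7923×10⁶ m.
r₂ = 2440 + 7367 = 9807.0 km = 9.8070×10⁶ m.
Transfer ellipse a_t = (r₁ + r₂)/2 = 6.300×10⁶ m.
At r₁: circular v_c1 = √(μ/r₁) = 2809 m/s; transfer-periherm v_p = √[μ(2/r₁ − 1/a_t)] = 3505 m/s.
At r₂: circular v_c2 = √(μ/r₂) = 1499 m/s; transfer-apoherm v_a = √[μ(2/r₂ − 1/a_t)] = 997.8 m/s.
Δv₂ = v_c2 − v_a = 500.9 m/s.

Δv ≈ 501 m/s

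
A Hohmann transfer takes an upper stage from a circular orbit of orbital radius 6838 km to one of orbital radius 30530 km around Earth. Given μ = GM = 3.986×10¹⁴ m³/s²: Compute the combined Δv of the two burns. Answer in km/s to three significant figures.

Δv_total ≈ 3.55 km/s

r₁ = 6838 km = 6.838×10⁶ m.
r₂ = 30530 km = 3.053×10⁷ m.
Transfer ellipse a_t = (r₁ + r₂)/2 = 1.868×10⁷ m.
At r₁: circular v_c1 = √(μ/r₁) = 7635 m/s; transfer-perigee v_p = √[μ(2/r₁ − 1/a_t)] = 9760 m/s.
Δv₁ = v_p − v_c1 = 2125 m/s.
At r₂: circular v_c2 = √(μ/r₂) = 3613 m/s; transfer-apogee v_a = √[μ(2/r₂ − 1/a_t)] = 2186 m/s.
Δv₂ = v_c2 − v_a = 1427 m/s.
Total Δv = Δv₁ + Δv₂ = 3552 m/s = 3.552 km/s.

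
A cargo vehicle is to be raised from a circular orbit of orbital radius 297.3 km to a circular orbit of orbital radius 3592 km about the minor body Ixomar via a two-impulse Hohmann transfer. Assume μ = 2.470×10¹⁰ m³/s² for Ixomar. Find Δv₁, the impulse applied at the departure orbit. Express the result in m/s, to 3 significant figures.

r₁ = 297.3 km = 2.973×10⁵ m.
r₂ = 3592 km = 3.592×10⁶ m.
Transfer ellipse a_t = (r₁ + r₂)/2 = 1.945×10⁶ m.
At r₁: circular v_c1 = √(μ/r₁) = 288.2 m/s; transfer-periapsis v_p = √[μ(2/r₁ − 1/a_t)] = 391.7 m/s.
Δv₁ = v_p − v_c1 = 103.5 m/s.

Δv ≈ 104 m/s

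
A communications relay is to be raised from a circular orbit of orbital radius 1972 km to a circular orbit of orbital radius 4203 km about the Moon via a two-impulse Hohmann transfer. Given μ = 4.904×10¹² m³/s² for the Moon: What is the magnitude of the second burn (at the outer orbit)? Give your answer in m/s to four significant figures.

r₁ = 1972 km = 1.972×10⁶ m.
r₂ = 4203 km = 4.203×10⁶ m.
Transfer ellipse a_t = (r₁ + r₂)/2 = 3.088×10⁶ m.
At r₁: circular v_c1 = √(μ/r₁) = 1577 m/s; transfer-perilune v_p = √[μ(2/r₁ − 1/a_t)] = 1840 m/s.
At r₂: circular v_c2 = √(μ/r₂) = 1080 m/s; transfer-apolune v_a = √[μ(2/r₂ − 1/a_t)] = 863.3 m/s.
Δv₂ = v_c2 − v_a = 216.9 m/s.

Δv ≈ 216.9 m/s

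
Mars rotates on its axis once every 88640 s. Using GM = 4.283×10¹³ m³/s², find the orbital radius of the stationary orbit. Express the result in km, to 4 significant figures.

r_sync ≈ 20430 km

A synchronous orbit has period T, so by Kepler's third law a = (μT²/4π²)^(1/3).
μT²/4π² = 4.283×10¹³ × (8.864×10⁴)² / 39.48 = 8.524×10²¹ m³.
a = 2.043×10⁷ m = 20428 km.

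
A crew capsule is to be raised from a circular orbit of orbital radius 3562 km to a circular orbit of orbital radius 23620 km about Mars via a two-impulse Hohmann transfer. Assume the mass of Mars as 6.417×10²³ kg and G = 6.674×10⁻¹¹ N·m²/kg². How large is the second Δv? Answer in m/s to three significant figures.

Δv ≈ 657 m/s

μ = GM = 6.674×10⁻¹¹ × 6.417×10²³ = 4.283×10¹³ m³/s².
r₁ = 3562 km = 3.562×10⁶ m.
r₂ = 23620 km = 2.362×10⁷ m.
Transfer ellipse a_t = (r₁ + r₂)/2 = 1.359×10⁷ m.
At r₁: circular v_c1 = √(μ/r₁) = 3467 m/s; transfer-periapsis v_p = √[μ(2/r₁ − 1/a_t)] = 4571 m/s.
At r₂: circular v_c2 = √(μ/r₂) = 1347 m/s; transfer-apoapsis v_a = √[μ(2/r₂ − 1/a_t)] = 689.4 m/s.
Δv₂ = v_c2 − v_a = 657.2 m/s.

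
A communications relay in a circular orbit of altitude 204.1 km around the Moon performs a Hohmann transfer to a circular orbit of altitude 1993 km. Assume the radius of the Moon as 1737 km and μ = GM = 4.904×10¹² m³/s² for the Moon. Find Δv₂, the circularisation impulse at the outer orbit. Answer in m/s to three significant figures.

r₁ = 1737 + 204.1 = 1941.1 km = 1.9411×10⁶ m.
r₂ = 1737 + 1993 = 3730.0 km = 3.7300×10⁶ m.
Transfer ellipse a_t = (r₁ + r₂)/2 = 2.836×10⁶ m.
At r₁: circular v_c1 = √(μ/r₁) = 1589 m/s; transfer-perilune v_p = √[μ(2/r₁ − 1/a_t)] = 1823 m/s.
At r₂: circular v_c2 = √(μ/r₂) = 1147 m/s; transfer-apolune v_a = √[μ(2/r₂ − 1/a_t)] = 948.7 m/s.
Δv₂ = v_c2 − v_a = 197.9 m/s.

Δv ≈ 198 m/s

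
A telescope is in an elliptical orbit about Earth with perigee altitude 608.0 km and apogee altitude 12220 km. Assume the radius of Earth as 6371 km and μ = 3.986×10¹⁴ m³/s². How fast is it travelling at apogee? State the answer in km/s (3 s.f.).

r_p = 6371 + 608.0 = 6979.0 km = 6.9790×10⁶ m.
r_a = 6371 + 12220 = 18591 km = 1.8591×10⁷ m.
Semi-major axis a = (r_p + r_a)/2 = 12785 km = 1.278×10⁷ m.
Vis-viva: v² = μ(2/r − 1/a) = 3.986×10¹⁴ × (1.076×10⁻⁷ − 7.822×10⁻⁸) = 1.170×10⁷ m²/s².
v = 3421 m/s = 3.421 km/s.

v ≈ 3.42 km/s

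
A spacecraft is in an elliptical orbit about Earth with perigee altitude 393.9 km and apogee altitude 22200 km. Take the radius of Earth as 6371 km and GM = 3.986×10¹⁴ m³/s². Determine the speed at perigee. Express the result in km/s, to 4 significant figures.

v ≈ 9.761 km/s

r_p = 6371 + 393.9 = 6764.9 km = 6.7649×10⁶ m.
r_a = 6371 + 22200 = 28571 km = 2.8571×10⁷ m.
Semi-major axis a = (r_p + r_a)/2 = 17668 km = 1.767×10⁷ m.
Vis-viva: v² = μ(2/r − 1/a) = 3.986×10¹⁴ × (2.956×10⁻⁷ − 5.660×10⁻⁸) = 9.528×10⁷ m²/s².
v = 9761 m/s = 9.761 km/s.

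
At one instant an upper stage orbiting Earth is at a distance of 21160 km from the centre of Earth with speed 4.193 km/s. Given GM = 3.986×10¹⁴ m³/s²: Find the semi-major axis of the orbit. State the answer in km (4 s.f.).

r = 2.116×10⁷ m.
Vis-viva rearranged: 1/a = 2/r − v²/μ = 9.452×10⁻⁸ − 4.411×10⁻⁸ = 5.041×10⁻⁸ m⁻¹.
a = 1.984×10⁷ m = 19837 km.

a ≈ 19840 km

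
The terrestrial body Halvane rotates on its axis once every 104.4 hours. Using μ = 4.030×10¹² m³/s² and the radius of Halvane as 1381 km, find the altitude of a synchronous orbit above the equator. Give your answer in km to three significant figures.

T = 104.4 hours = 3.758×10⁵ s.
A synchronous orbit has period T, so by Kepler's third law a = (μT²/4π²)^(1/3).
μT²/4π² = 4.030×10¹² × (3.758×10⁵)² / 39.48 = 1.442×10²² m³.
a = 2.434×10⁷ m = 24340 km.
Altitude h = a − R = 24340 − 1381 = 22959 km.

h_sync ≈ 23000 km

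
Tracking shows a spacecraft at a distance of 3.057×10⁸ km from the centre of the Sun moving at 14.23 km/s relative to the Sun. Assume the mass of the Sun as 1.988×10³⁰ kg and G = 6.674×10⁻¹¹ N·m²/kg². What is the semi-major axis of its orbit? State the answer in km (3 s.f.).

μ = GM = 6.674×10⁻¹¹ × 1.988×10³⁰ = 1.327×10²⁰ m³/s².
r = 3.057×10¹¹ m.
Vis-viva rearranged: 1/a = 2/r − v²/μ = 6.542×10⁻¹² − 1.526×10⁻¹² = 5.016×10⁻¹² m⁻¹.
a = 1.994×10¹¹ m = 1.9936×10⁸ km.

a ≈ 1.99×10⁸ km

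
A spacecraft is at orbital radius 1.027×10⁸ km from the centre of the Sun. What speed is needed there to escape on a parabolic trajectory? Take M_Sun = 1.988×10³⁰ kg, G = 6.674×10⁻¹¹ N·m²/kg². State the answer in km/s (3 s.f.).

v_esc ≈ 50.8 km/s

μ = GM = 6.674×10⁻¹¹ × 1.988×10³⁰ = 1.327×10²⁰ m³/s².
r = 1.027×10⁸ km = 1.027×10¹¹ m.
Escape speed v_esc = √(2μ/r) = √(2 × 1.327×10²⁰ / 1.027×10¹¹) = √(2.584×10⁹) = 50830 m/s.
= 50.83 km/s.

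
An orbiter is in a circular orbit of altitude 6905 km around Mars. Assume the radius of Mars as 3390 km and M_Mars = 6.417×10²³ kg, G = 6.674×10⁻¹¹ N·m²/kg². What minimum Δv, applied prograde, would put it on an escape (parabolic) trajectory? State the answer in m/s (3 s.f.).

Δv ≈ 845 m/s

μ = GM = 6.674×10⁻¹¹ × 6.417×10²³ = 4.283×10¹³ m³/s².
r = 3390 + 6905 = 10295 km = 1.0295×10⁷ m.
Circular speed v_c = √(μ/r) = 2040 m/s.
Escape speed v_esc = √(2μ/r) = √2 × v_c = 2884 m/s.
Δv = v_esc − v_c = 844.8 m/s.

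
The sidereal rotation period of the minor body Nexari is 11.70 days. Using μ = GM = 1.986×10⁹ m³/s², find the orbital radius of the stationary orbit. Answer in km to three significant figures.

T = 11.70 days = 1.011×10⁶ s.
A synchronous orbit has period T, so by Kepler's third law a = (μT²/4π²)^(1/3).
μT²/4π² = 1.986×10⁹ × (1.011×10⁶)² / 39.48 = 5.141×10¹⁹ m³.
a = 3.718×10⁶ m = 3718.3 km.

r_sync ≈ 3720 km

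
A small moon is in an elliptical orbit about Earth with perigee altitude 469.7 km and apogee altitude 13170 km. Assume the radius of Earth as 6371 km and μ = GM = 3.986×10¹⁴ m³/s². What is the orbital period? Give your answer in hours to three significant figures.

T ≈ 4.19 hours

r_p = 6371 + 469.7 = 6840.7 km = 6.8407×10⁶ m.
r_a = 6371 + 13170 = 19541 km = 1.9541×10⁷ m.
Semi-major axis a = (r_p + r_a)/2 = (6840.7 + 19541)/2 = 13191 km = 1.319×10⁷ m.
By Kepler's third law T = 2π√(a³/μ) = 2π × 2.400×10³ = 1.508×10⁴ s.
= 4.188 hours.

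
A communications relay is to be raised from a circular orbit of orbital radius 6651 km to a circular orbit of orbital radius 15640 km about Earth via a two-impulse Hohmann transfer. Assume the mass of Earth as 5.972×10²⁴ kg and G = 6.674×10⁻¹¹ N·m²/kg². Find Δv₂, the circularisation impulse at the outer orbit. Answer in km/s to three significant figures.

Δv ≈ 1.15 km/s

μ = GM = 6.674×10⁻¹¹ × 5.972×10²⁴ = 3.986×10¹⁴ m³/s².
r₁ = 6651 km = 6.651×10⁶ m.
r₂ = 15640 km = 1.564×10⁷ m.
Transfer ellipse a_t = (r₁ + r₂)/2 = 1.115×10⁷ m.
At r₁: circular v_c1 = √(μ/r₁) = 7741 m/s; transfer-perigee v_p = √[μ(2/r₁ − 1/a_t)] = 9170 m/s.
At r₂: circular v_c2 = √(μ/r₂) = 5048 m/s; transfer-apogee v_a = √[μ(2/r₂ − 1/a_t)] = 3900 m/s.
Δv₂ = v_c2 − v_a = 1149 m/s.
= 1.149 km/s.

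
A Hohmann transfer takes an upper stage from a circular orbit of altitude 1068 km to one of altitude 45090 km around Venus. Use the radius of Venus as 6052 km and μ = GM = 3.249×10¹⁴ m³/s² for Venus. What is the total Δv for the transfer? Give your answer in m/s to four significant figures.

Δv_total ≈ 3470 m/s

r₁ = 6052 + 1068 = 7120.0 km = 7.1200×10⁶ m.
r₂ = 6052 + 45090 = 51142 km = 5.1142×10⁷ m.
Transfer ellipse a_t = (r₁ + r₂)/2 = 2.913×10⁷ m.
At r₁: circular v_c1 = √(μ/r₁) = 6755 m/s; transfer-periapsis v_p = √[μ(2/r₁ − 1/a_t)] = 8950 m/s.
Δv₁ = v_p − v_c1 = 2195 m/s.
At r₂: circular v_c2 = √(μ/r₂) = 2520 m/s; transfer-apoapsis v_a = √[μ(2/r₂ − 1/a_t)] = 1246 m/s.
Δv₂ = v_c2 − v_a = 1274 m/s.
Total Δv = Δv₁ + Δv₂ = 3470 m/s.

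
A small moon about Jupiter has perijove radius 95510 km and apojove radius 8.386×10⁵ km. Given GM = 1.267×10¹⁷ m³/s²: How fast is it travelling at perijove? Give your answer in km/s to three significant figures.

Semi-major axis a = (r_p + r_a)/2 = 4.6706×10⁵ km = 4.671×10⁸ m.
Vis-viva: v² = μ(2/r − 1/a) = 1.267×10¹⁷ × (2.094×10⁻⁸ − 2.141×10⁻⁹) = 2.382×10⁹ m²/s².
v = 48800 m/s = 48.80 km/s.

v ≈ 48.8 km/s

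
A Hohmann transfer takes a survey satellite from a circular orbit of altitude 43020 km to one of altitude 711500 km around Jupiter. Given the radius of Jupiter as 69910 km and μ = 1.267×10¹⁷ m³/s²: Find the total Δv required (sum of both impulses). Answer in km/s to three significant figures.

Δv_total ≈ 17.1 km/s

r₁ = 69910 + 43020 = 112930 km = 1.1293×10⁸ m.
r₂ = 69910 + 711500 = 781410 km = 7.8141×10⁸ m.
Transfer ellipse a_t = (r₁ + r₂)/2 = 4.472×10⁸ m.
At r₁: circular v_c1 = √(μ/r₁) = 33500 m/s; transfer-perijove v_p = √[μ(2/r₁ − 1/a_t)] = 44280 m/s.
Δv₁ = v_p − v_c1 = 10780 m/s.
At r₂: circular v_c2 = √(μ/r₂) = 12730 m/s; transfer-apojove v_a = √[μ(2/r₂ − 1/a_t)] = 6399 m/s.
Δv₂ = v_c2 − v_a = 6334 m/s.
Total Δv = Δv₁ + Δv₂ = 17120 m/s = 17.12 km/s.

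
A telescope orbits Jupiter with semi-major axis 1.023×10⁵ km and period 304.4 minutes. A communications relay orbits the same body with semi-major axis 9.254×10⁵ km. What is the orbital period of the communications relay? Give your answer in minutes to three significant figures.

Kepler's third law: T² ∝ a³, so T₂ = T₁ (a₂/a₁)^(3/2).
a₂/a₁ = 9.046, (a₂/a₁)^(3/2) = 27.21.
T₂ = 304.4 × 27.21 = 8282 minutes.

T₂ ≈ 8280 minutes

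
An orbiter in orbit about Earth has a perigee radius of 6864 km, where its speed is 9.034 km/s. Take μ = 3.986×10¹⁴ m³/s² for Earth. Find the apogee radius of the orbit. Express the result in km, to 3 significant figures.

apogee radius ≈ 16200 km

r_p = 6.864×10⁶ m.
Specific energy ε = v²/2 − μ/r = -1.726×10⁷ J/kg, so a = −μ/(2ε) = 1.154×10⁷ m.
The apsides satisfy r_p + r_a = 2a, so the apogee radius is 2a − r_p = 1.622×10⁷ m = 16224 km.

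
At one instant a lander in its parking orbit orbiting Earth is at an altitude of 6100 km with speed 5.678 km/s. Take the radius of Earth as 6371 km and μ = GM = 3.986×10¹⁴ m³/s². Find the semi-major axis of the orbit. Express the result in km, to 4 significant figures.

r = 6371 + 6100 = 12471 km = 1.247×10⁷ m.
Vis-viva rearranged: 1/a = 2/r − v²/μ = 1.604×10⁻⁷ − 8.088×10⁻⁸ = 7.949×10⁻⁸ m⁻¹.
a = 1.258×10⁷ m = 12580 km.

a ≈ 12580 km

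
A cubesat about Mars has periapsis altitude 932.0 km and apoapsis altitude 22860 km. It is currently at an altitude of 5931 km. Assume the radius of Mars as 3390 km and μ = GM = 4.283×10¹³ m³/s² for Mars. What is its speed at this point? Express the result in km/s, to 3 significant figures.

v ≈ 2.53 km/s

r_p = 3390 + 932.0 = 4322.0 km = 4.3220×10⁶ m.
r_a = 3390 + 22860 = 26250 km = 2.6250×10⁷ m.
r = 3390 + 5931 = 9321.0 km = 9.321×10⁶ m.
Semi-major axis a = (r_p + r_a)/2 = 15286 km = 1.529×10⁷ m.
Vis-viva: v² = μ(2/r − 1/a) = 4.283×10¹³ × (2.146×10⁻⁷ − 6.542×10⁻⁸) = 6.388×10⁶ m²/s².
v = 2527 m/s = 2.527 km/s.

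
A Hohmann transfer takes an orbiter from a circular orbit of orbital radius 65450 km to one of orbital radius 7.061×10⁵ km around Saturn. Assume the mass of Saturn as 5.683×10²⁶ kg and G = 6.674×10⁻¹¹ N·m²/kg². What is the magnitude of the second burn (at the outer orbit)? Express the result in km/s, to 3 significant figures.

μ = GM = 6.674×10⁻¹¹ × 5.683×10²⁶ = 3.793×10¹⁶ m³/s².
r₁ = 65450 km = 6.545×10⁷ m.
r₂ = 7.061×10⁵ km = 7.061×10⁸ m.
Transfer ellipse a_t = (r₁ + r₂)/2 = 3.858×10⁸ m.
At r₁: circular v_c1 = √(μ/r₁) = 24070 m/s; transfer-perikrone v_p = √[μ(2/r₁ − 1/a_t)] = 32570 m/s.
At r₂: circular v_c2 = √(μ/r₂) = 7329 m/s; transfer-apokrone v_a = √[μ(2/r₂ − 1/a_t)] = 3019 m/s.
Δv₂ = v_c2 − v_a = 4310 m/s.
= 4.310 km/s.

Δv ≈ 4.31 km/s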